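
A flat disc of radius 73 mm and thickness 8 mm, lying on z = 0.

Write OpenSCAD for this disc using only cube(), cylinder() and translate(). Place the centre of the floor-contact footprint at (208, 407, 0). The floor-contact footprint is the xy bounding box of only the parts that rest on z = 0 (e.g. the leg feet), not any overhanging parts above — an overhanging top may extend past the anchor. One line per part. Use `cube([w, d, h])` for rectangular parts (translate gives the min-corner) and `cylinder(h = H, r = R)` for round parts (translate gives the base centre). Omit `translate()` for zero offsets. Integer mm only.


translate([208, 407, 0]) cylinder(h = 8, r = 73);


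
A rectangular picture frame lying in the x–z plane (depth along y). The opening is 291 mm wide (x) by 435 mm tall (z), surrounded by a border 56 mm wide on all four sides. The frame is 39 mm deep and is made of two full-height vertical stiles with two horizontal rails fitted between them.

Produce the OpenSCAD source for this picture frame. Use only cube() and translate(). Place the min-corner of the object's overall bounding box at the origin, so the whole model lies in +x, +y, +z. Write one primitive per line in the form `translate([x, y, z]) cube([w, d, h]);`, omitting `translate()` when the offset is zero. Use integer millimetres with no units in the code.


cube([56, 39, 547]);
translate([347, 0, 0]) cube([56, 39, 547]);
translate([56, 0, 0]) cube([291, 39, 56]);
translate([56, 0, 491]) cube([291, 39, 56]);


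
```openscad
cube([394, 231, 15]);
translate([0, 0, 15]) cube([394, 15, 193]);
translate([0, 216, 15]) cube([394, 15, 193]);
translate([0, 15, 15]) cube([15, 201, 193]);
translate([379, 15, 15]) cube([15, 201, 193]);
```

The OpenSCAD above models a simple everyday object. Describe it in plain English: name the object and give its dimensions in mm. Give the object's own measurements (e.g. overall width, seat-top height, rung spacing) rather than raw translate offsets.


An open-topped rectangular box: outside dimensions 394×231×208 mm, with a uniform wall and base thickness of 15 mm. The base is a full 394×231 slab on the floor; four walls sit on top of the base. The front and back walls (the −y and +y sides) span the full width; the two side walls fit between them.


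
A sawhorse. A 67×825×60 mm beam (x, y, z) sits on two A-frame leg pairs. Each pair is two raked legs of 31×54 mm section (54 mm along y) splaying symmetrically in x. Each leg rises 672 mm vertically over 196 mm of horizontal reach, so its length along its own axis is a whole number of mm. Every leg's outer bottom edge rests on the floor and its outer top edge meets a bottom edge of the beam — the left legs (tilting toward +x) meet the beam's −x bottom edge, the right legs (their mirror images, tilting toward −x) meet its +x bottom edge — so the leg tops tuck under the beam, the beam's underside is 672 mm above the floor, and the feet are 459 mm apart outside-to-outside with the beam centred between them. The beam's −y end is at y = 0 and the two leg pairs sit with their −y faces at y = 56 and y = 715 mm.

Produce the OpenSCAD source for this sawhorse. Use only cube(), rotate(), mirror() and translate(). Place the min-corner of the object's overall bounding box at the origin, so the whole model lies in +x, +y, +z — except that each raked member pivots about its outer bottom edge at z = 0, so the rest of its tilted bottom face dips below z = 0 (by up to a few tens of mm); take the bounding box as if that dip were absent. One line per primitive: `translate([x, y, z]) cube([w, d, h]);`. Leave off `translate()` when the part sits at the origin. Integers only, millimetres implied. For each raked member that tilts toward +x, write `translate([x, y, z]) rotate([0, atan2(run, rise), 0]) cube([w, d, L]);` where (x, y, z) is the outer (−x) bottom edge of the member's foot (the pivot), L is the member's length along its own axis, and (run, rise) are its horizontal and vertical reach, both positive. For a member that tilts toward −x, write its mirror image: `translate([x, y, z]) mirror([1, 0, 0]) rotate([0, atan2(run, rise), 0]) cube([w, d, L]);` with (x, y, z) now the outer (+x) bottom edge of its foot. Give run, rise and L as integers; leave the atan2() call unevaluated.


translate([196, 0, 672]) cube([67, 825, 60]);
translate([0, 56, 0]) rotate([0, atan2(196, 672), 0]) cube([31, 54, 700]);
translate([459, 56, 0]) mirror([1, 0, 0]) rotate([0, atan2(196, 672), 0]) cube([31, 54, 700]);
translate([0, 715, 0]) rotate([0, atan2(196, 672), 0]) cube([31, 54, 700]);
translate([459, 715, 0]) mirror([1, 0, 0]) rotate([0, atan2(196, 672), 0]) cube([31, 54, 700]);


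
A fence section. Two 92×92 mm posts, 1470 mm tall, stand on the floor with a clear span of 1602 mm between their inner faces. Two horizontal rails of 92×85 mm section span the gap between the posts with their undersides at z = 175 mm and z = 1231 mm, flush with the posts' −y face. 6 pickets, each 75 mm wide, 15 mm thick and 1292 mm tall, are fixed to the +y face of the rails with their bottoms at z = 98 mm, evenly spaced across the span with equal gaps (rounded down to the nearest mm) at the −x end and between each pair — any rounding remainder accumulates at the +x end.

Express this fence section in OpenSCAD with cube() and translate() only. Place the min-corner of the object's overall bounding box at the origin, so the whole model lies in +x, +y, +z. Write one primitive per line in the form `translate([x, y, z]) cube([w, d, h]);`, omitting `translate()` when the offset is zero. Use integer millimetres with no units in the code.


cube([92, 92, 1470]);
translate([1694, 0, 0]) cube([92, 92, 1470]);
translate([92, 0, 175]) cube([1602, 92, 85]);
translate([92, 0, 1231]) cube([1602, 92, 85]);
translate([256, 92, 98]) cube([75, 15, 1292]);
translate([495, 92, 98]) cube([75, 15, 1292]);
translate([734, 92, 98]) cube([75, 15, 1292]);
translate([973, 92, 98]) cube([75, 15, 1292]);
translate([1212, 92, 98]) cube([75, 15, 1292]);
translate([1451, 92, 98]) cube([75, 15, 1292]);


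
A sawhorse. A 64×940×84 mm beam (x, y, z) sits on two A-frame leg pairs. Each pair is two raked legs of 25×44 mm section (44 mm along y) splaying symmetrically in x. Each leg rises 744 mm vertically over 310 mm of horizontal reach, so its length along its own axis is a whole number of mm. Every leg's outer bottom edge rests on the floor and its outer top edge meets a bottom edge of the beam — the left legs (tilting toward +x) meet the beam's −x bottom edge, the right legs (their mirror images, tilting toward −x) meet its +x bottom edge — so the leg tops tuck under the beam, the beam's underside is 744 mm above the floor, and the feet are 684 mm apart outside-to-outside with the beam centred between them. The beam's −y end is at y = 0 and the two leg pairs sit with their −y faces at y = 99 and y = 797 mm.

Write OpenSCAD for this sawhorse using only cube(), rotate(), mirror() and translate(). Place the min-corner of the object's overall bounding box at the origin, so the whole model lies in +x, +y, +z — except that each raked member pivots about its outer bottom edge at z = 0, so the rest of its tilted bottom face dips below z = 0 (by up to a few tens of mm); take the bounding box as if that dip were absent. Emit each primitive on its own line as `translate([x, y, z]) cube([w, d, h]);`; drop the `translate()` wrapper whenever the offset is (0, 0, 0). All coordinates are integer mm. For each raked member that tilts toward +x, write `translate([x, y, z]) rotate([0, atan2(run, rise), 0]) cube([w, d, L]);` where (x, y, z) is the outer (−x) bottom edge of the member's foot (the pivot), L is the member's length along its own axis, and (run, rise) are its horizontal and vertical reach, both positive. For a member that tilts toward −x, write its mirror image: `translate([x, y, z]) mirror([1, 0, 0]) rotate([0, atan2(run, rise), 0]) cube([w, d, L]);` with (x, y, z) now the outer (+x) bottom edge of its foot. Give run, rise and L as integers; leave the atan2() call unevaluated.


translate([310, 0, 744]) cube([64, 940, 84]);
translate([0, 99, 0]) rotate([0, atan2(310, 744), 0]) cube([25, 44, 806]);
translate([684, 99, 0]) mirror([1, 0, 0]) rotate([0, atan2(310, 744), 0]) cube([25, 44, 806]);
translate([0, 797, 0]) rotate([0, atan2(310, 744), 0]) cube([25, 44, 806]);
translate([684, 797, 0]) mirror([1, 0, 0]) rotate([0, atan2(310, 744), 0]) cube([25, 44, 806]);


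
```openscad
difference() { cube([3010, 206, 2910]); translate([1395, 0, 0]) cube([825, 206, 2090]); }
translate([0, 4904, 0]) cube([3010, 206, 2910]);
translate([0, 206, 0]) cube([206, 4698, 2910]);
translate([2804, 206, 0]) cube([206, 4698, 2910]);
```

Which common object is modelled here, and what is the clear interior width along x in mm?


A single room. The interior width is 2598 mm.

Four walls enclosing a rectangle with a door in the front wall — a room. Outside width 3010 minus two 206 mm walls gives 2598 mm.


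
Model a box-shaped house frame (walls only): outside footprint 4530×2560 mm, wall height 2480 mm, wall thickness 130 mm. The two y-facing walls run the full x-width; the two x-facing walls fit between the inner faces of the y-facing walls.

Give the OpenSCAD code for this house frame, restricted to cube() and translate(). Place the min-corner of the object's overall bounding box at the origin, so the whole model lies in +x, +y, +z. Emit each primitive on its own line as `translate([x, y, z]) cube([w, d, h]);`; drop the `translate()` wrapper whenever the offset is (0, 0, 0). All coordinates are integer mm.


cube([4530, 130, 2480]);
translate([0, 2430, 0]) cube([4530, 130, 2480]);
translate([0, 130, 0]) cube([130, 2300, 2480]);
translate([4400, 130, 0]) cube([130, 2300, 2480]);


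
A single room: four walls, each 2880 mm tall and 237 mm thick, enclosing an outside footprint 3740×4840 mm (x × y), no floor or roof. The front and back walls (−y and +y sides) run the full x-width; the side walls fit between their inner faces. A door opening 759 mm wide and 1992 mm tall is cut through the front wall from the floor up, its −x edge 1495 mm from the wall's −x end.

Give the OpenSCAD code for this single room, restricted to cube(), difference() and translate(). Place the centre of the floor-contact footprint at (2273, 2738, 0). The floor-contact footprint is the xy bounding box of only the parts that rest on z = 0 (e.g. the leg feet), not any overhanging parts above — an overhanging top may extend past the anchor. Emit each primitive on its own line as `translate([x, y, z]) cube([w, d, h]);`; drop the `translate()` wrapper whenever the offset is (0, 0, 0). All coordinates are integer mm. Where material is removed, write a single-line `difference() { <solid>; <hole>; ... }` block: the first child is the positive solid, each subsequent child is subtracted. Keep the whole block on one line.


difference() { translate([403, 318, 0]) cube([3740, 237, 2880]); translate([1898, 318, 0]) cube([759, 237, 1992]); }
translate([403, 4921, 0]) cube([3740, 237, 2880]);
translate([403, 555, 0]) cube([237, 4366, 2880]);
translate([3906, 555, 0]) cube([237, 4366, 2880]);


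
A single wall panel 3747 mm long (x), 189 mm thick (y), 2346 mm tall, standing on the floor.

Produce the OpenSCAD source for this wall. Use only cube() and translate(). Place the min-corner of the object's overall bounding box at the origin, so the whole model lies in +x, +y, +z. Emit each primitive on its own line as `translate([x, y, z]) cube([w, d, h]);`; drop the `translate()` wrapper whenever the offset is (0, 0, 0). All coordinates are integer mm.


cube([3747, 189, 2346]);


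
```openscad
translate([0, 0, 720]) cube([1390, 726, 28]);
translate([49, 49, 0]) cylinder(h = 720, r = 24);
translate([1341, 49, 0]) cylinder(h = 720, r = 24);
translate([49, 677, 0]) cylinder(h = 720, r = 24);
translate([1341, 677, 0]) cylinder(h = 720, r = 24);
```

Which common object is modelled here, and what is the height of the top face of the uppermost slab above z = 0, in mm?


A table. The table height is 748 mm.

A 1390×726×28 slab sits at z = 720 on four Ø48 mm round legs — a table. The top surface is at 720 + 28 = 748 mm.


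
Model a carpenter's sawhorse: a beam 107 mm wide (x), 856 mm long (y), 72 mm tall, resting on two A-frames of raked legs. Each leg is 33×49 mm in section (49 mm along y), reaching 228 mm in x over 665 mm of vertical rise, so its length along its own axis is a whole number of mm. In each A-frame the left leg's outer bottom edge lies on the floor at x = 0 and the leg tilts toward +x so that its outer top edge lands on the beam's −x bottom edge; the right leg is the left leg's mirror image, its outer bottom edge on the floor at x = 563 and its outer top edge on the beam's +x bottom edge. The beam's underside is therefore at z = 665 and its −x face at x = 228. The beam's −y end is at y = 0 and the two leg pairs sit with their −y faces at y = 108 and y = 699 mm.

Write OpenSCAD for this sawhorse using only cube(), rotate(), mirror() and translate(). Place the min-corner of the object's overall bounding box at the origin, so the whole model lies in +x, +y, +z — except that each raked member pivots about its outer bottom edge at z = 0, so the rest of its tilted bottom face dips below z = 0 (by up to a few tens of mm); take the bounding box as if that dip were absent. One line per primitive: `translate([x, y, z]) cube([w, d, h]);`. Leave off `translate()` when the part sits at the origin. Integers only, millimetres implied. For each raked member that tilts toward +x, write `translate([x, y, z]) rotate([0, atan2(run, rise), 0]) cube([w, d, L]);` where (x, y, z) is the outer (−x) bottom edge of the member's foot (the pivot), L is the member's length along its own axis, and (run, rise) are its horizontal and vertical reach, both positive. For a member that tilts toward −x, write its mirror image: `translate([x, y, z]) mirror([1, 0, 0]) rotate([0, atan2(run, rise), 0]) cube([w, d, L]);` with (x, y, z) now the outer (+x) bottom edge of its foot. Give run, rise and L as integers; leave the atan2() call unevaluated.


// leg length = √(228² + 665²) = 703
// right-leg outer foot x = 2·228 + 107 = 563
// beam min-corner = (228, 0, 665)
translate([228, 0, 665]) cube([107, 856, 72]);
translate([0, 108, 0]) rotate([0, atan2(228, 665), 0]) cube([33, 49, 703]);
translate([563, 108, 0]) mirror([1, 0, 0]) rotate([0, atan2(228, 665), 0]) cube([33, 49, 703]);
translate([0, 699, 0]) rotate([0, atan2(228, 665), 0]) cube([33, 49, 703]);
translate([563, 699, 0]) mirror([1, 0, 0]) rotate([0, atan2(228, 665), 0]) cube([33, 49, 703]);


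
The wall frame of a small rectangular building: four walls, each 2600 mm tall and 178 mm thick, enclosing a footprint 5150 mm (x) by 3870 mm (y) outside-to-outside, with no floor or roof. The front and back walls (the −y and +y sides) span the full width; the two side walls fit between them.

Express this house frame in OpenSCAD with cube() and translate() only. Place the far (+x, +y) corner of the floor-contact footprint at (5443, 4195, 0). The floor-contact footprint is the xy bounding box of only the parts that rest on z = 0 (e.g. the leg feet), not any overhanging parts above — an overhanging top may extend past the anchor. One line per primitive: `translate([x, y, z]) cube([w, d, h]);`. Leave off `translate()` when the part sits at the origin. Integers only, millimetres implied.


translate([293, 325, 0]) cube([5150, 178, 2600]);
translate([293, 4017, 0]) cube([5150, 178, 2600]);
translate([293, 503, 0]) cube([178, 3514, 2600]);
translate([5265, 503, 0]) cube([178, 3514, 2600]);


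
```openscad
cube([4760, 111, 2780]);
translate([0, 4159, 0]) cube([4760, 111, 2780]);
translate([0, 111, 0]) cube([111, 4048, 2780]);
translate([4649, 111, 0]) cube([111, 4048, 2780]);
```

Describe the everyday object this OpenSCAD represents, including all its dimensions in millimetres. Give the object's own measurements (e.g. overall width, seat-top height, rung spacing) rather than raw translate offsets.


The wall frame of a small rectangular building: four walls, each 2780 mm tall and 111 mm thick, enclosing a footprint 4760 mm (x) by 4270 mm (y) outside-to-outside, with no floor or roof. The front and back walls (the −y and +y sides) span the full width; the two side walls fit between them.


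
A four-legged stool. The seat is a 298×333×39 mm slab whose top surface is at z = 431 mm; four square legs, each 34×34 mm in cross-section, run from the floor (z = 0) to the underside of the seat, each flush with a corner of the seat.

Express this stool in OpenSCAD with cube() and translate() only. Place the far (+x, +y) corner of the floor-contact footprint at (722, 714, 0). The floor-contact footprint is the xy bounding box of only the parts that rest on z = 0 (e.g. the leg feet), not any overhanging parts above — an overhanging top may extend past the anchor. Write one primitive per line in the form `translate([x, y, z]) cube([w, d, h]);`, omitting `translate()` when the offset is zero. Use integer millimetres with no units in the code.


translate([424, 381, 392]) cube([298, 333, 39]);
translate([424, 381, 0]) cube([34, 34, 392]);
translate([688, 381, 0]) cube([34, 34, 392]);
translate([424, 680, 0]) cube([34, 34, 392]);
translate([688, 680, 0]) cube([34, 34, 392]);


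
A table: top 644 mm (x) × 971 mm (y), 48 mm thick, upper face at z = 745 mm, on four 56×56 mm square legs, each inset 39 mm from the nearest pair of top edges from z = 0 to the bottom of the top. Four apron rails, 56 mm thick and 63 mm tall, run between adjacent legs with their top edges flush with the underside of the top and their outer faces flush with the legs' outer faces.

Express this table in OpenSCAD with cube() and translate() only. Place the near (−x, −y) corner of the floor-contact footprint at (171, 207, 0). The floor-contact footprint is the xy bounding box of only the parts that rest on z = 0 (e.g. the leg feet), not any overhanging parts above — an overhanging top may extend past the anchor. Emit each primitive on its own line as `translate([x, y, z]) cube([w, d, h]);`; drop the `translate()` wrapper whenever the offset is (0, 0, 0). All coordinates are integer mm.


translate([132, 168, 697]) cube([644, 971, 48]);
translate([171, 207, 0]) cube([56, 56, 697]);
translate([681, 207, 0]) cube([56, 56, 697]);
translate([171, 1044, 0]) cube([56, 56, 697]);
translate([681, 1044, 0]) cube([56, 56, 697]);
translate([227, 207, 634]) cube([454, 56, 63]);
translate([227, 1044, 634]) cube([454, 56, 63]);
translate([171, 263, 634]) cube([56, 781, 63]);
translate([681, 263, 634]) cube([56, 781, 63]);


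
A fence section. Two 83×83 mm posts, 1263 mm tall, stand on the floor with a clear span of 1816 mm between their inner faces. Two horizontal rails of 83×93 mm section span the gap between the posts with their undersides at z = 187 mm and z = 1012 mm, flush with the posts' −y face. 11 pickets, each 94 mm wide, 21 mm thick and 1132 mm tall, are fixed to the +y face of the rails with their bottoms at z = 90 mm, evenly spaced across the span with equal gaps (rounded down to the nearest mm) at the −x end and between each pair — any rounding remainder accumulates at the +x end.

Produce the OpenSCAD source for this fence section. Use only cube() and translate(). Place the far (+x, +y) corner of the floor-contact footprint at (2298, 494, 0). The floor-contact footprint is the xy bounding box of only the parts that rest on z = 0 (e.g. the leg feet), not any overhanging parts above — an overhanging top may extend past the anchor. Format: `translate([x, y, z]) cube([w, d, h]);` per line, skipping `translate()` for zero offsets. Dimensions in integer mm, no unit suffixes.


translate([316, 411, 0]) cube([83, 83, 1263]);
translate([2215, 411, 0]) cube([83, 83, 1263]);
translate([399, 411, 187]) cube([1816, 83, 93]);
translate([399, 411, 1012]) cube([1816, 83, 93]);
translate([464, 494, 90]) cube([94, 21, 1132]);
translate([623, 494, 90]) cube([94, 21, 1132]);
translate([782, 494, 90]) cube([94, 21, 1132]);
translate([941, 494, 90]) cube([94, 21, 1132]);
translate([1100, 494, 90]) cube([94, 21, 1132]);
translate([1259, 494, 90]) cube([94, 21, 1132]);
translate([1418, 494, 90]) cube([94, 21, 1132]);
translate([1577, 494, 90]) cube([94, 21, 1132]);
translate([1736, 494, 90]) cube([94, 21, 1132]);
translate([1895, 494, 90]) cube([94, 21, 1132]);
translate([2054, 494, 90]) cube([94, 21, 1132]);


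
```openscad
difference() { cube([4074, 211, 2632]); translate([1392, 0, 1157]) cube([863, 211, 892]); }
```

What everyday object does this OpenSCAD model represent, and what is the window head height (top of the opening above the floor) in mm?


A wall with a window opening. The window head height is 2049 mm.

A wall with a rectangular opening subtracted — a window. Sill at z = 1157, opening 892 mm tall, so the head is at 1157 + 892 = 2049 mm.


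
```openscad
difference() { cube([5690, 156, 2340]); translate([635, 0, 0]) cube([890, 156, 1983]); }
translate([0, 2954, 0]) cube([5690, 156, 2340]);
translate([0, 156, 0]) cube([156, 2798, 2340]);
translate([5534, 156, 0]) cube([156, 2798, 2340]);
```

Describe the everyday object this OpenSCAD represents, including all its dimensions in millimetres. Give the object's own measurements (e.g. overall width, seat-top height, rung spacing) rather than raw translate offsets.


A single room: four walls, each 2340 mm tall and 156 mm thick, enclosing an outside footprint 5690×3110 mm (x × y), no floor or roof. The front and back walls (−y and +y sides) run the full x-width; the side walls fit between their inner faces. A door opening 890 mm wide and 1983 mm tall is cut through the front wall from the floor up, its −x edge 635 mm from the wall's −x end.


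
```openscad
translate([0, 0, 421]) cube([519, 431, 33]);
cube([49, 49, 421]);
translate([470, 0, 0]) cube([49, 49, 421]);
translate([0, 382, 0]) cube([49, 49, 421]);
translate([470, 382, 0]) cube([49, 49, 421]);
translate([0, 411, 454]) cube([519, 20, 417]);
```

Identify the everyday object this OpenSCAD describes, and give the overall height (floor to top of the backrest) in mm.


A chair. The overall height is 871 mm.

A slab on four corner posts with a tall panel at the back — a chair. The seat slab sits at z = 421 with thickness 33, and the 417 mm backrest starts at the seat top, so the overall height is 421 + 33 + 417 = 871 mm.


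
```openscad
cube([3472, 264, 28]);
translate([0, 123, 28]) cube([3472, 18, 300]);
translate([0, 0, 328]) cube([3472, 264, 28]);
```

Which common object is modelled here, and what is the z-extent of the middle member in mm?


An I-beam. The web height is 300 mm.

Two wide flanges with a thin centred web — an I-beam. Overall 356 mm minus two 28 mm flanges gives a web of 356 − 2·28 = 300 mm.


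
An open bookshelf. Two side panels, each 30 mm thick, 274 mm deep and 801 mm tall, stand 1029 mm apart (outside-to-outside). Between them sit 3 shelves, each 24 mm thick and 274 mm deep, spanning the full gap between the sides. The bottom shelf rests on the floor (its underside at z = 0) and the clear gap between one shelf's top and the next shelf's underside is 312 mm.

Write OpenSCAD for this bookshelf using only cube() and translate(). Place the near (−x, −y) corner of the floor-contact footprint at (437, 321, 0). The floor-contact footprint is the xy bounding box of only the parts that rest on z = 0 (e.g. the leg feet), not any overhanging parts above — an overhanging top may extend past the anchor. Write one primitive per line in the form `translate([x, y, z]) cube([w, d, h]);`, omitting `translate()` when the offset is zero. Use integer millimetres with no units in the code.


translate([437, 321, 0]) cube([30, 274, 801]);
translate([1436, 321, 0]) cube([30, 274, 801]);
translate([467, 321, 0]) cube([969, 274, 24]);
translate([467, 321, 336]) cube([969, 274, 24]);
translate([467, 321, 672]) cube([969, 274, 24]);


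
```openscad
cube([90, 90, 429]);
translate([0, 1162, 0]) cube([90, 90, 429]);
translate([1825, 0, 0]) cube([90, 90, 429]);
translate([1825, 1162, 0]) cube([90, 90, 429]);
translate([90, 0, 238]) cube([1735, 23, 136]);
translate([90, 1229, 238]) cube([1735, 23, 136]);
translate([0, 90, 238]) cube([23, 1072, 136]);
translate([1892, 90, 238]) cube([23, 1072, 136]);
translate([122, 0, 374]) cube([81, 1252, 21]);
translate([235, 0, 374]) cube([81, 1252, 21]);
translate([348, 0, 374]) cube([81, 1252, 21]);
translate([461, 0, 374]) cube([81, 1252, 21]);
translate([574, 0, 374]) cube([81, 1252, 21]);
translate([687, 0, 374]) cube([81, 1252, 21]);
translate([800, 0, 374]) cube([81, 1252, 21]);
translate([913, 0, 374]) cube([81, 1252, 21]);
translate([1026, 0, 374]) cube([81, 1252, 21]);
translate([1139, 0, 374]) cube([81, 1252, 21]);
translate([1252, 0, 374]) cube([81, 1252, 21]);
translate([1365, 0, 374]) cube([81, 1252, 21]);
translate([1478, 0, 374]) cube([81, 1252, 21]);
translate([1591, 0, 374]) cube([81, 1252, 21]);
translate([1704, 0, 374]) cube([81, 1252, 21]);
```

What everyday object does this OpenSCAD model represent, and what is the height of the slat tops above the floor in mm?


A bed frame. The slat-top height is 395 mm.

Four posts, four rails, and a row of slats — a bed frame. Slats sit on the rails at z = 238 + 136 = 374; with slat thickness 21, the top is 395 mm.


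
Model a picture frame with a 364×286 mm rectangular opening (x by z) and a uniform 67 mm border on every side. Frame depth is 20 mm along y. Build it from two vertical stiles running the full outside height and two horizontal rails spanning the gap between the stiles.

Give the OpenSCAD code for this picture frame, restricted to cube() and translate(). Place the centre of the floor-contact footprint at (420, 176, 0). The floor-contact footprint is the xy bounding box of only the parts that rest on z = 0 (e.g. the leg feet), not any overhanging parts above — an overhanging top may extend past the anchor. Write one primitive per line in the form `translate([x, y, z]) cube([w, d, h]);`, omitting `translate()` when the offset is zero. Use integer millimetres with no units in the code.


translate([171, 166, 0]) cube([67, 20, 420]);
translate([602, 166, 0]) cube([67, 20, 420]);
translate([238, 166, 0]) cube([364, 20, 67]);
translate([238, 166, 353]) cube([364, 20, 67]);


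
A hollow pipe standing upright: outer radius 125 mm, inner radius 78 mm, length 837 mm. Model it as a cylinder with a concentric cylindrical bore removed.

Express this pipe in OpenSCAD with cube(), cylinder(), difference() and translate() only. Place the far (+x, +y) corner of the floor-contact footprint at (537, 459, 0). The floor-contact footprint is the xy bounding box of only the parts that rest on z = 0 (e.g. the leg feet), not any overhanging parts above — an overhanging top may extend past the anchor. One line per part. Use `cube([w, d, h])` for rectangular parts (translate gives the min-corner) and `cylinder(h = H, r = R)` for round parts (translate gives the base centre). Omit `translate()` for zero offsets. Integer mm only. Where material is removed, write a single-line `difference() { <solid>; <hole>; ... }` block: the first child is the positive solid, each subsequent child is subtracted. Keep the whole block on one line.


difference() { translate([412, 334, 0]) cylinder(h = 837, r = 125); translate([412, 334, 0]) cylinder(h = 837, r = 78); }


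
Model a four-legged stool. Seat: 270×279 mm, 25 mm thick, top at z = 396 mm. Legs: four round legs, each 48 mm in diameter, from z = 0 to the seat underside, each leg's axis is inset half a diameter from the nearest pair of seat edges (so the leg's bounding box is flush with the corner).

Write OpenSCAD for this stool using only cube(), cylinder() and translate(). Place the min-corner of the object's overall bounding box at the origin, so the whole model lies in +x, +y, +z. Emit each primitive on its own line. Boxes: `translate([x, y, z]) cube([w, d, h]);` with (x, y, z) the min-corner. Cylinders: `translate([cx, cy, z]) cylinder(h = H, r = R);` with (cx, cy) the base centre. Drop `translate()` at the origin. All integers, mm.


// leg_h = 396 - 25 = 371
translate([0, 0, 371]) cube([270, 279, 25]);
translate([24, 24, 0]) cylinder(h = 371, r = 24);
translate([246, 24, 0]) cylinder(h = 371, r = 24);
translate([24, 255, 0]) cylinder(h = 371, r = 24);
translate([246, 255, 0]) cylinder(h = 371, r = 24);


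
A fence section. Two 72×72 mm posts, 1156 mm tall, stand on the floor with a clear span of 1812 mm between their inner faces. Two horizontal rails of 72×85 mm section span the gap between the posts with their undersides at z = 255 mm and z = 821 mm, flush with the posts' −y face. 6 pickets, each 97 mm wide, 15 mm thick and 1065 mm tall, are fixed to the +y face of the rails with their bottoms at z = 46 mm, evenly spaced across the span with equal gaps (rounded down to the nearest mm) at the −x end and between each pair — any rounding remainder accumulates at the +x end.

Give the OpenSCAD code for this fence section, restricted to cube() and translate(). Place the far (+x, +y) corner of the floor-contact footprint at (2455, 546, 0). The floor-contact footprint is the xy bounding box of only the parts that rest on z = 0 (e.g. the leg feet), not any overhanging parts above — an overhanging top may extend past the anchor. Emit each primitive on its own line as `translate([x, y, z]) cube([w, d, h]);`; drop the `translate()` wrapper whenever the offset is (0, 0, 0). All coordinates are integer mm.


translate([499, 474, 0]) cube([72, 72, 1156]);
translate([2383, 474, 0]) cube([72, 72, 1156]);
translate([571, 474, 255]) cube([1812, 72, 85]);
translate([571, 474, 821]) cube([1812, 72, 85]);
translate([746, 546, 46]) cube([97, 15, 1065]);
translate([1018, 546, 46]) cube([97, 15, 1065]);
translate([1290, 546, 46]) cube([97, 15, 1065]);
translate([1562, 546, 46]) cube([97, 15, 1065]);
translate([1834, 546, 46]) cube([97, 15, 1065]);
translate([2106, 546, 46]) cube([97, 15, 1065]);


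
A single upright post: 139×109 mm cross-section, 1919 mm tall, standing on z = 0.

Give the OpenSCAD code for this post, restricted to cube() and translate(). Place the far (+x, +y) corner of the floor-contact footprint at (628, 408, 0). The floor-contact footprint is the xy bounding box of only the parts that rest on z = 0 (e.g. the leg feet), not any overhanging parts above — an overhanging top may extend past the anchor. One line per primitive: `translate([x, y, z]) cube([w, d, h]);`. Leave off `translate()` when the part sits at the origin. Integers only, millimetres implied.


translate([489, 299, 0]) cube([139, 109, 1919]);


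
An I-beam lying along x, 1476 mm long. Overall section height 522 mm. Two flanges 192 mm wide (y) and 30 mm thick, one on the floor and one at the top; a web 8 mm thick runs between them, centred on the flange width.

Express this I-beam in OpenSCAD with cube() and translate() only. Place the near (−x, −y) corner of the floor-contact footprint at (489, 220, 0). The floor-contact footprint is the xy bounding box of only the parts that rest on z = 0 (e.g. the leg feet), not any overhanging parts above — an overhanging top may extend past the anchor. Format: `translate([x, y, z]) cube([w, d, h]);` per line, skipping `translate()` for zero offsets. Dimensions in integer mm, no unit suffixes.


translate([489, 220, 0]) cube([1476, 192, 30]);
translate([489, 312, 30]) cube([1476, 8, 462]);
translate([489, 220, 492]) cube([1476, 192, 30]);


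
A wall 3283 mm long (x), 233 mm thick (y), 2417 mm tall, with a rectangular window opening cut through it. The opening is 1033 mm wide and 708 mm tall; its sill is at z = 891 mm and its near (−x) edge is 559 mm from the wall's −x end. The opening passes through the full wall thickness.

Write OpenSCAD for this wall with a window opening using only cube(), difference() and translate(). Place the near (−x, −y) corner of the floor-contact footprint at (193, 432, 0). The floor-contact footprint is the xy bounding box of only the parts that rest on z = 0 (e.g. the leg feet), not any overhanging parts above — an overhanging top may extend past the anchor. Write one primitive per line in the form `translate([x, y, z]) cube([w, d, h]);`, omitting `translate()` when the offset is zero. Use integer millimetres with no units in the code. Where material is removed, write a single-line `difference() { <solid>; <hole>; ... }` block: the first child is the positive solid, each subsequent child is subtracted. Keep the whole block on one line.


difference() { translate([193, 432, 0]) cube([3283, 233, 2417]); translate([752, 432, 891]) cube([1033, 233, 708]); }


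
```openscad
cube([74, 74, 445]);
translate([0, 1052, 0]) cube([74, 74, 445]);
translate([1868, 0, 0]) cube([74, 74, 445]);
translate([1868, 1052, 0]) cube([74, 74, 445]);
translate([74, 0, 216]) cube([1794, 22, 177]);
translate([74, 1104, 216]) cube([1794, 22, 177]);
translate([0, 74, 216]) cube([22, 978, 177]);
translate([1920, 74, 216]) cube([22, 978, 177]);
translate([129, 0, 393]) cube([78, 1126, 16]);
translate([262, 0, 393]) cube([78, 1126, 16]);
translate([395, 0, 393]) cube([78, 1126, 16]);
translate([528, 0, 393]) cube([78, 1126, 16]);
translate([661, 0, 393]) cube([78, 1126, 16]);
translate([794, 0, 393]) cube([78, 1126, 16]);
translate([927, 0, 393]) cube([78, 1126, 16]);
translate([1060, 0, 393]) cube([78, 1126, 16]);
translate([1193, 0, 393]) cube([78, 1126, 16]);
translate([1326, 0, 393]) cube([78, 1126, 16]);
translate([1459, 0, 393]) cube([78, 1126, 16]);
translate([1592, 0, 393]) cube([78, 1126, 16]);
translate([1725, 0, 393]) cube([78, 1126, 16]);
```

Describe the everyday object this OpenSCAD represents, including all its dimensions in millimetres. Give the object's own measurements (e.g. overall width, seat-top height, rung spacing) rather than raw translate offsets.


A bed frame 1942 mm long (x) by 1126 mm wide (y). Four 74×74 mm corner posts, 445 mm tall, at the corners of the footprint. Four rails of 22 mm thickness and 177 mm height run between adjacent posts with their undersides at z = 216 mm, their outer faces flush with the outside of the frame (the two x-running rails run between the posts' inner faces; the two y-running rails run between the posts' inner faces). 13 slats, each 78 mm wide (x) and 16 mm thick, lie across the top of the two x-running rails, running the full 1126 mm width of the frame in y; along x they sit between the end posts with a 55 mm gap after the −x posts and between neighbouring slats, leaving 65 mm before the +x posts.


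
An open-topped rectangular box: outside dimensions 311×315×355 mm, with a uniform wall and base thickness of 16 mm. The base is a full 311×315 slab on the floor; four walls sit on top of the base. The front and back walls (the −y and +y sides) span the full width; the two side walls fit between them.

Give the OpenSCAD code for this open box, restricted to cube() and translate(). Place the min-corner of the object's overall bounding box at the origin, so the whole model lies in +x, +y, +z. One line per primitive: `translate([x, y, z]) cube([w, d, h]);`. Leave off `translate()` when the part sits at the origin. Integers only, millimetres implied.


cube([311, 315, 16]);
translate([0, 0, 16]) cube([311, 16, 339]);
translate([0, 299, 16]) cube([311, 16, 339]);
translate([0, 16, 16]) cube([16, 283, 339]);
translate([295, 16, 16]) cube([16, 283, 339]);


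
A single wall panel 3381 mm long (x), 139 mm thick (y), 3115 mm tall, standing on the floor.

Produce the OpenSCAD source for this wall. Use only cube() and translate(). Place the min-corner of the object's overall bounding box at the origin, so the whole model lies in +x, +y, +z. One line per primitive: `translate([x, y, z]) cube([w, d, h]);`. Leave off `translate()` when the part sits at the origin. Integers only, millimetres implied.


cube([3381, 139, 3115]);


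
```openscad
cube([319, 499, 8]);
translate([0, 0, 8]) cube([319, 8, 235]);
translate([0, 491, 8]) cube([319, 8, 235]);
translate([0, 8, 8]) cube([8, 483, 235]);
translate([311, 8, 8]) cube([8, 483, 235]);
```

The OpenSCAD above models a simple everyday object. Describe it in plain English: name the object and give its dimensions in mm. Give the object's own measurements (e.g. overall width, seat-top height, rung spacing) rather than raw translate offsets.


An open-topped rectangular box: outside dimensions 319×499×243 mm, with a uniform wall and base thickness of 8 mm. The base is a full 319×499 slab on the floor; four walls sit on top of the base. The front and back walls (the −y and +y sides) span the full width; the two side walls fit between them.


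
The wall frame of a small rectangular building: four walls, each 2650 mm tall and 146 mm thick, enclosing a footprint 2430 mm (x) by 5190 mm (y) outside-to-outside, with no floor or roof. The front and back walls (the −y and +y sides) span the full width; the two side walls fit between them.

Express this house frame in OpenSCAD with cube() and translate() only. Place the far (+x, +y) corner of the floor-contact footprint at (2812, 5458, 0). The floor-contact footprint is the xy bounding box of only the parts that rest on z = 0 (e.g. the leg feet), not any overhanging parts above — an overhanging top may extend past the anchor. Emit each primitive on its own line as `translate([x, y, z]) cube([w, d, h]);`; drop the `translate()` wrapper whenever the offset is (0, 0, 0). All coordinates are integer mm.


translate([382, 268, 0]) cube([2430, 146, 2650]);
translate([382, 5312, 0]) cube([2430, 146, 2650]);
translate([382, 414, 0]) cube([146, 4898, 2650]);
translate([2666, 414, 0]) cube([146, 4898, 2650]);


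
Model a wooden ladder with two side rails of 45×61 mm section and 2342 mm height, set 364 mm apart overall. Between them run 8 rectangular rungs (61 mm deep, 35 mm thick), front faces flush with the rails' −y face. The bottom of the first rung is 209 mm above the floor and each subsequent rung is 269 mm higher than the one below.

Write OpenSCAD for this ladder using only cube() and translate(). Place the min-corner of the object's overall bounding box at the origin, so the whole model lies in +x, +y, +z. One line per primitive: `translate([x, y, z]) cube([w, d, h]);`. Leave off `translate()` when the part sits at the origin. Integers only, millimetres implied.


cube([45, 61, 2342]);
translate([319, 0, 0]) cube([45, 61, 2342]);
translate([45, 0, 209]) cube([274, 61, 35]);
translate([45, 0, 478]) cube([274, 61, 35]);
translate([45, 0, 747]) cube([274, 61, 35]);
translate([45, 0, 1016]) cube([274, 61, 35]);
translate([45, 0, 1285]) cube([274, 61, 35]);
translate([45, 0, 1554]) cube([274, 61, 35]);
translate([45, 0, 1823]) cube([274, 61, 35]);
translate([45, 0, 2092]) cube([274, 61, 35]);


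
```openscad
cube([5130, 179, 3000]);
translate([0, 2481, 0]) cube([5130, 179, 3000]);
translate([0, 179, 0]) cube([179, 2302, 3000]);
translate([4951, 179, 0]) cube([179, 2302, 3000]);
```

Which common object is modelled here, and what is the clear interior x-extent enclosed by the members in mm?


A house (or room) frame. The interior width is 4772 mm.

Four 3000 mm walls enclosing a rectangle with no floor or roof — a room or house frame. Outside width is 5130 mm and wall thickness is 179 mm, so the interior width is 5130 − 2 × 179 = 4772 mm.


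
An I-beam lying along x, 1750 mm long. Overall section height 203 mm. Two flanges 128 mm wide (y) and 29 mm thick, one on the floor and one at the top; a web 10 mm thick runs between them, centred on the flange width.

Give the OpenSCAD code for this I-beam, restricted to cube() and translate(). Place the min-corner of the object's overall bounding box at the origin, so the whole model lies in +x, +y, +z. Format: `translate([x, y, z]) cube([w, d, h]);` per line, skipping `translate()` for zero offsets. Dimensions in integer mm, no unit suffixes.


cube([1750, 128, 29]);
translate([0, 59, 29]) cube([1750, 10, 145]);
translate([0, 0, 174]) cube([1750, 128, 29]);


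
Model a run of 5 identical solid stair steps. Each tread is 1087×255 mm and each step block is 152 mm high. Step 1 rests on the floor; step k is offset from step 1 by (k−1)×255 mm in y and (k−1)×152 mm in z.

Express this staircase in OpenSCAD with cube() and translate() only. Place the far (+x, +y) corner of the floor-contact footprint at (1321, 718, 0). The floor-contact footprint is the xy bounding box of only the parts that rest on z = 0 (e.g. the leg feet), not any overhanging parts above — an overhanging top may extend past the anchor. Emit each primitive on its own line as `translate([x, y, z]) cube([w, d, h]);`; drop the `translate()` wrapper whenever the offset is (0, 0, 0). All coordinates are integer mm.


translate([234, 463, 0]) cube([1087, 255, 152]);
translate([234, 718, 152]) cube([1087, 255, 152]);
translate([234, 973, 304]) cube([1087, 255, 152]);
translate([234, 1228, 456]) cube([1087, 255, 152]);
translate([234, 1483, 608]) cube([1087, 255, 152]);
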